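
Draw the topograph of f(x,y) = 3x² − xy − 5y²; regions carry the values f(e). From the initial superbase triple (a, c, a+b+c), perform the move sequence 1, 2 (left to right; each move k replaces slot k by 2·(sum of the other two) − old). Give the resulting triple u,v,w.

start (3,-5,-3) = (f(1,0),f(0,1),f(1,1))
replace slot 1: 2·((-5)+(-3)) − 3 = -19 → (-19,-5,-3)
replace slot 2: 2·((-19)+(-3)) − (-5) = -39 → (-19,-39,-3)

-19,-39,-3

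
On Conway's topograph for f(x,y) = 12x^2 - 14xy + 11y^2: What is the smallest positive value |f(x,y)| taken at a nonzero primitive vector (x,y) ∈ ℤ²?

translate: b→10 (≡-14 mod 24), so (12,-14,11)→(12,10,9)
flip: (12,10,9)→(9,-10,12)
translate: b→8 (≡-10 mod 18), so (9,-10,12)→(9,8,11)
reduced (well bottom): (9,8,11) with a≤c, −a<b≤a
well minimum = a = 9

9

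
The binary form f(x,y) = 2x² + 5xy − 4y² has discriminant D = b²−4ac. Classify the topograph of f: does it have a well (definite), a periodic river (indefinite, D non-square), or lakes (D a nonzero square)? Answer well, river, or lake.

D = b²−4ac = 5² − 4·2·(-4) = 57
D > 0 non-square ⇒ indefinite ⇒ periodic river

river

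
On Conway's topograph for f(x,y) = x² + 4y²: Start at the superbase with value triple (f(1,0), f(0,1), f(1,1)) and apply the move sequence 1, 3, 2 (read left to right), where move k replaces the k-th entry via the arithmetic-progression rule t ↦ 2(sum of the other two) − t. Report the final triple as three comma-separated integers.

start (1,4,5) = (f(1,0),f(0,1),f(1,1))
replace slot 1: 2·(4+5) − 1 = 17 → (17,4,5)
replace slot 3: 2·(17+4) − 5 = 37 → (17,4,37)
replace slot 2: 2·(17+37) − 4 = 104 → (17,104,37)

17,104,37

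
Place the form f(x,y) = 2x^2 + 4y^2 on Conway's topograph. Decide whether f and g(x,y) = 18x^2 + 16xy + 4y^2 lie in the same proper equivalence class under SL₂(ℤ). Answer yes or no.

D₁ = -32, D₂ = -32
f: reduced (well bottom): (2,0,4) with a≤c, −a<b≤a
g: flip: (18,16,4)→(4,-16,18)
g: translate: b→0 (≡-16 mod 8), so (4,-16,18)→(4,0,2)
g: flip: (4,0,2)→(2,0,4)
g: reduced (well bottom): (2,0,4) with a≤c, −a<b≤a
reduced forms (2, 0, 4) vs (2, 0, 4) ⇒ equivalent

yes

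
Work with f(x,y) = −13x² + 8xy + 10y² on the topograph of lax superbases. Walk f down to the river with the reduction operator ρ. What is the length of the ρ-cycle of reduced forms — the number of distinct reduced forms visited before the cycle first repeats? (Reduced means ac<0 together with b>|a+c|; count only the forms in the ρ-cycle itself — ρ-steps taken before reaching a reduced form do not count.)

D = 584, ⌊√D⌋ = 24
river: ρ → (10,12,-11)
river: ρ → (-11,10,11)
river: ρ → (11,12,-10)
river: ρ → (-10,8,13)
river: ρ → (13,18,-5)
river: ρ → (-5,22,5)
river: ρ → (5,18,-13)
river: ρ → (-13,8,10)
ρ-cycle length = 8 (tail of 0 descent steps not counted)

8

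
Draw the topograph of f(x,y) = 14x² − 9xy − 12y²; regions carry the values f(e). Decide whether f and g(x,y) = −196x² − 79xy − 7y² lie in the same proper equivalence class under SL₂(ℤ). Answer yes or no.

D₁ = 753, D₂ = 753
river cycle of f (length 24): (-12, 9, 14), (14, 19, -7), (-7, 23, 8), (8, 25, -4), (-4, 23, 14), (14, 5, -13), (-13, 21, 6), (6, 27, -1), (-1, 27, 6), (6, 21, -13), … (14 more)
river cycle of g (length 24): (-7, 23, 8), (8, 25, -4), (-4, 23, 14), (14, 5, -13), (-13, 21, 6), (6, 27, -1), (-1, 27, 6), (6, 21, -13), (-13, 5, 14), (14, 23, -4), … (14 more)
cycles coincide ⇒ equivalent

yes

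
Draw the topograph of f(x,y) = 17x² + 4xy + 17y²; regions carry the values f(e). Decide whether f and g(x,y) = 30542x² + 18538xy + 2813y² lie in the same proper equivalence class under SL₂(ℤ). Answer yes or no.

D₁ = -1140, D₂ = -1140
f: reduced (well bottom): (17,4,17) with a≤c, −a<b≤a
g: flip: (30542,18538,2813)→(2813,-18538,30542)
g: translate: b→-1660 (≡-18538 mod 5626), so (2813,-18538,30542)→(2813,-1660,245)
g: flip: (2813,-1660,245)→(245,1660,2813)
g: translate: b→190 (≡1660 mod 490), so (245,1660,2813)→(245,190,38)
g: flip: (245,190,38)→(38,-190,245)
g: translate: b→38 (≡-190 mod 76), so (38,-190,245)→(38,38,17)
g: flip: (38,38,17)→(17,-38,38)
g: translate: b→-4 (≡-38 mod 34), so (17,-38,38)→(17,-4,17)
g: flip: (17,-4,17)→(17,4,17)
g: reduced (well bottom): (17,4,17) with a≤c, −a<b≤a
reduced forms (17, 4, 17) vs (17, 4, 17) ⇒ equivalent

yes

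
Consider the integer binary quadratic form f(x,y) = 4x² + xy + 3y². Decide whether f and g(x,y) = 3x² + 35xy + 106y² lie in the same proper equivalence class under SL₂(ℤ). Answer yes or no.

D₁ = -47, D₂ = -47
f: flip: (4,1,3)→(3,-1,4)
f: reduced (well bottom): (3,-1,4) with a≤c, −a<b≤a
g: translate: b→-1 (≡35 mod 6), so (3,35,106)→(3,-1,4)
g: reduced (well bottom): (3,-1,4) with a≤c, −a<b≤a
reduced forms (3, -1, 4) vs (3, -1, 4) ⇒ equivalent

yes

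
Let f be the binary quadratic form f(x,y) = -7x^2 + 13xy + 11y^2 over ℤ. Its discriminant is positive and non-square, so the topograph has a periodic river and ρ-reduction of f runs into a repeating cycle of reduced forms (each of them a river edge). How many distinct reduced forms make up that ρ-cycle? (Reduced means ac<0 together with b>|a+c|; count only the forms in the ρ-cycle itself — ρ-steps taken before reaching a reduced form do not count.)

D = 477, ⌊√D⌋ = 21
river: ρ → (11,9,-9)
river: ρ → (-9,9,11)
river: ρ → (11,13,-7)
river: ρ → (-7,15,9)
river: ρ → (9,21,-1)
river: ρ → (-1,21,9)
river: ρ → (9,15,-7)
river: ρ → (-7,13,11)
ρ-cycle length = 8 (tail of 0 descent steps not counted)

8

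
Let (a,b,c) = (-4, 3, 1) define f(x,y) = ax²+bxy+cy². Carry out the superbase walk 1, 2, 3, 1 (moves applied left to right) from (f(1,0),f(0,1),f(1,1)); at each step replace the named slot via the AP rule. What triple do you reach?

start (-4,1,0) = (f(1,0),f(0,1),f(1,1))
replace slot 1: 2·(1+0) − (-4) = 6 → (6,1,0)
replace slot 2: 2·(6+0) − 1 = 11 → (6,11,0)
replace slot 3: 2·(6+11) − 0 = 34 → (6,11,34)
replace slot 1: 2·(11+34) − 6 = 84 → (84,11,34)

84,11,34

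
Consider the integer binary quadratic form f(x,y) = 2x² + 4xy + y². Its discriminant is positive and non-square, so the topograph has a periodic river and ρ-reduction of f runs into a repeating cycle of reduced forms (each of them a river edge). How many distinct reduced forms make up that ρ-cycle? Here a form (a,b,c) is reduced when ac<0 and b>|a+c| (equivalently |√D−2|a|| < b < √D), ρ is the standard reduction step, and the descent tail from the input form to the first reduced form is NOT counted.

D = 8, ⌊√D⌋ = 2
descent: ρ → (1,2,-1)  [lands on river]
river: ρ → (-1,2,1)
ρ-cycle length = 2 (tail of 1 descent step not counted)

2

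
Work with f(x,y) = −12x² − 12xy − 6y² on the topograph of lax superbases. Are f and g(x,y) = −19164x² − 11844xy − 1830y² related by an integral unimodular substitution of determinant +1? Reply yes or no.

D₁ = -144, D₂ = -144
f is negative-definite; reduce −f:
−f: flip: (12,12,6)→(6,-12,12)
−f: translate: b→0 (≡-12 mod 12), so (6,-12,12)→(6,0,6)
−f: reduced (well bottom): (6,0,6) with a≤c, −a<b≤a
flip sign back: reduced form of f is (-6,0,-6)
g is negative-definite; reduce −g:
−g: flip: (19164,11844,1830)→(1830,-11844,19164)
−g: translate: b→-864 (≡-11844 mod 3660), so (1830,-11844,19164)→(1830,-864,102)
−g: flip: (1830,-864,102)→(102,864,1830)
−g: translate: b→48 (≡864 mod 204), so (102,864,1830)→(102,48,6)
−g: flip: (102,48,6)→(6,-48,102)
−g: translate: b→0 (≡-48 mod 12), so (6,-48,102)→(6,0,6)
−g: reduced (well bottom): (6,0,6) with a≤c, −a<b≤a
flip sign back: reduced form of g is (-6,0,-6)
reduced forms (-6, 0, -6) vs (-6, 0, -6) ⇒ equivalent

yes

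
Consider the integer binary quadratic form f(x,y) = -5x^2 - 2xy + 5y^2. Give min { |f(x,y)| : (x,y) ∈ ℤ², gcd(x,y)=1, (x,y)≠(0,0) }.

descent: ρ → (5,2,-5)  [lands on river]
river: ρ → (-5,8,2)
river: ρ → (2,8,-5)
river: ρ → (-5,2,5)
river: ρ → (5,8,-2)
river: ρ → (-2,8,5)
closes: descent 1, river 6
min |a| on river = 2

2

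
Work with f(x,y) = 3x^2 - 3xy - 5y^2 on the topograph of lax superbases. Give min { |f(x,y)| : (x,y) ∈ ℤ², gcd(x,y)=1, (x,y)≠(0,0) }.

descent: ρ → (-5,3,3)  [lands on river]
river: ρ → (3,3,-5)
river: ρ → (-5,7,1)
river: ρ → (1,7,-5)
closes: descent 1, river 4
min |a| on river = 1

1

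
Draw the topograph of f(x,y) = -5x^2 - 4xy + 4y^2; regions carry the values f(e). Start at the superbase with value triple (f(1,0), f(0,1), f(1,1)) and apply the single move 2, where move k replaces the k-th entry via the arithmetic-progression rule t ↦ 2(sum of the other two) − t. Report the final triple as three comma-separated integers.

start (-5,4,-5) = (f(1,0),f(0,1),f(1,1))
replace slot 2: 2·((-5)+(-5)) − 4 = -24 → (-5,-24,-5)

-5,-24,-5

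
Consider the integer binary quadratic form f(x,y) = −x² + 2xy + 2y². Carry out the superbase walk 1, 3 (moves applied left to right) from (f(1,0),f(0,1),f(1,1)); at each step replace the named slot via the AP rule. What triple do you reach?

start (-1,2,3) = (f(1,0),f(0,1),f(1,1))
replace slot 1: 2·(2+3) − (-1) = 11 → (11,2,3)
replace slot 3: 2·(11+2) − 3 = 23 → (11,2,23)

11,2,23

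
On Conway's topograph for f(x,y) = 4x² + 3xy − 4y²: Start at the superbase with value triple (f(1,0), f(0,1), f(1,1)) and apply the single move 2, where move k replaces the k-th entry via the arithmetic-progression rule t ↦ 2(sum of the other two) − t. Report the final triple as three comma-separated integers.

start (4,-4,3) = (f(1,0),f(0,1),f(1,1))
replace slot 2: 2·(4+3) − (-4) = 18 → (4,18,3)

4,18,3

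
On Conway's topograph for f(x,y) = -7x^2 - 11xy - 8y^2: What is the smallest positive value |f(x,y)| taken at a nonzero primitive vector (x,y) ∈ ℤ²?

translate: b→-3 (≡11 mod 14), so (7,11,8)→(7,-3,4)
flip: (7,-3,4)→(4,3,7)
reduced (well bottom): (4,3,7) with a≤c, −a<b≤a
well minimum |f| = |-4| = 4 (negative-definite)

4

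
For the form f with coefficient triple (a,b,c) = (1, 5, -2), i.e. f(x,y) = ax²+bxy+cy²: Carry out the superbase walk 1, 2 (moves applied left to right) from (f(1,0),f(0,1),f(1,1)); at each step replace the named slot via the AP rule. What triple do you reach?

start (1,-2,4) = (f(1,0),f(0,1),f(1,1))
replace slot 1: 2·((-2)+4) − 1 = 3 → (3,-2,4)
replace slot 2: 2·(3+4) − (-2) = 16 → (3,16,4)

3,16,4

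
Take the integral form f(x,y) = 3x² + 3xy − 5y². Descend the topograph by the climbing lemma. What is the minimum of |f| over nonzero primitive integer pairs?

river: ρ → (-5,7,1)
river: ρ → (1,7,-5)
river: ρ → (-5,3,3)
river: ρ → (3,3,-5)
closes: descent 0, river 4
min |a| on river = 1

1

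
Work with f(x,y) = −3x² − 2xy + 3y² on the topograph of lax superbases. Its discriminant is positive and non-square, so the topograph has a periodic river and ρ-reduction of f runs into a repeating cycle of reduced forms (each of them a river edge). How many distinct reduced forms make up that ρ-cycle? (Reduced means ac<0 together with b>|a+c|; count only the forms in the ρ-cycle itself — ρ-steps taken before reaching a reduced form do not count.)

D = 40, ⌊√D⌋ = 6
descent: ρ → (3,2,-3)  [lands on river]
river: ρ → (-3,4,2)
river: ρ → (2,4,-3)
river: ρ → (-3,2,3)
river: ρ → (3,4,-2)
river: ρ → (-2,4,3)
ρ-cycle length = 6 (tail of 1 descent step not counted)

6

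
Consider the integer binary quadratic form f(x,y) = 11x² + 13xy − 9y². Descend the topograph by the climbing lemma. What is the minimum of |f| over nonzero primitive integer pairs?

river: ρ → (-9,23,1)
river: ρ → (1,23,-9)
river: ρ → (-9,13,11)
river: ρ → (11,9,-11)
river: ρ → (-11,13,9)
river: ρ → (9,23,-1)
river: ρ → (-1,23,9)
river: ρ → (9,13,-11)
river: ρ → (-11,9,11)
river: ρ → (11,13,-9)
closes: descent 0, river 10
min |a| on river = 1

1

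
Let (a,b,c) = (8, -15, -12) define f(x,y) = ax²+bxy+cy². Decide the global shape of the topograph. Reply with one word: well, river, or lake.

D = b²−4ac = (-15)² − 4·8·(-12) = 609
D > 0 non-square ⇒ indefinite ⇒ periodic river

river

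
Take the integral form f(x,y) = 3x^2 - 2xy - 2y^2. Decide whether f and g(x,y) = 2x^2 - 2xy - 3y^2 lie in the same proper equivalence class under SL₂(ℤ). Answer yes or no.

D₁ = 28, D₂ = 28
river cycle of f (length 4): (-2, 2, 3), (3, 4, -1), (-1, 4, 3), (3, 2, -2)
river cycle of g (length 4): (-3, 2, 2), (2, 2, -3), (-3, 4, 1), (1, 4, -3)
cycles differ ⇒ inequivalent

no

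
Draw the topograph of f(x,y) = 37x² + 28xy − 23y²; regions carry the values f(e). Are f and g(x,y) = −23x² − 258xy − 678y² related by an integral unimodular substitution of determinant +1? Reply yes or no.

D₁ = 4188, D₂ = 4188
river cycle of f (length 10): (-23, 64, 1), (1, 64, -23), (-23, 28, 37), (37, 46, -14), (-14, 38, 49), (49, 60, -3), (-3, 60, 49), (49, 38, -14), (-14, 46, 37), (37, 28, -23)
river cycle of g (length 10): (-23, 64, 1), (1, 64, -23), (-23, 28, 37), (37, 46, -14), (-14, 38, 49), (49, 60, -3), (-3, 60, 49), (49, 38, -14), (-14, 46, 37), (37, 28, -23)
cycles coincide ⇒ equivalent

yes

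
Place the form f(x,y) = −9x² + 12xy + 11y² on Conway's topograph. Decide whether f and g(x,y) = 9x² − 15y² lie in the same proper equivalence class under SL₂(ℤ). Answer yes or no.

D₁ = 540, D₂ = 540
river cycle of f (length 8): (11, 10, -10), (-10, 10, 11), (11, 12, -9), (-9, 6, 14), (14, 22, -1), (-1, 22, 14), (14, 6, -9), (-9, 12, 11)
river cycle of g (length 2): (9, 18, -6), (-6, 18, 9)
cycles differ ⇒ inequivalent

no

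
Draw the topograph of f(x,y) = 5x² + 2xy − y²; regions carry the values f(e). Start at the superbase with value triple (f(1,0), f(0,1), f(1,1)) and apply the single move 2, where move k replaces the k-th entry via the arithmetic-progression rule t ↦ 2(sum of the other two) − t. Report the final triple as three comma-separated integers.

start (5,-1,6) = (f(1,0),f(0,1),f(1,1))
replace slot 2: 2·(5+6) − (-1) = 23 → (5,23,6)

5,23,6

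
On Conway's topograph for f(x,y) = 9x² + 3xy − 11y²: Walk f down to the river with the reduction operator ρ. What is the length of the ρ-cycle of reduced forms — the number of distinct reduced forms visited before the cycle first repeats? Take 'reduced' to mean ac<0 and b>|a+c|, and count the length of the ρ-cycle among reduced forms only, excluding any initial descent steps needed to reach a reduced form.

D = 405, ⌊√D⌋ = 20
river: ρ → (-11,19,1)
river: ρ → (1,19,-11)
river: ρ → (-11,3,9)
river: ρ → (9,15,-5)
river: ρ → (-5,15,9)
river: ρ → (9,3,-11)
ρ-cycle length = 6 (tail of 0 descent steps not counted)

6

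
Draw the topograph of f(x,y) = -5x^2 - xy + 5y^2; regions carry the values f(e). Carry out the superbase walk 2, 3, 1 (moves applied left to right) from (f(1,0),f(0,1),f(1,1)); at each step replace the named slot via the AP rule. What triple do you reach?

start (-5,5,-1) = (f(1,0),f(0,1),f(1,1))
replace slot 2: 2·((-5)+(-1)) − 5 = -17 → (-5,-17,-1)
replace slot 3: 2·((-5)+(-17)) − (-1) = -43 → (-5,-17,-43)
replace slot 1: 2·((-17)+(-43)) − (-5) = -115 → (-115,-17,-43)

-115,-17,-43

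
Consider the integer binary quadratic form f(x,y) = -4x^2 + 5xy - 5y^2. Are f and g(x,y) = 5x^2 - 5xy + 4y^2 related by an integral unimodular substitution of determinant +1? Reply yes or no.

D₁ = -55, D₂ = -55
f is negative-definite; reduce −f:
−f: translate: b→3 (≡-5 mod 8), so (4,-5,5)→(4,3,4)
−f: reduced (well bottom): (4,3,4) with a≤c, −a<b≤a
flip sign back: reduced form of f is (-4,-3,-4)
g: translate: b→5 (≡-5 mod 10), so (5,-5,4)→(5,5,4)
g: flip: (5,5,4)→(4,-5,5)
g: translate: b→3 (≡-5 mod 8), so (4,-5,5)→(4,3,4)
g: reduced (well bottom): (4,3,4) with a≤c, −a<b≤a
reduced forms (-4, -3, -4) vs (4, 3, 4) ⇒ inequivalent

no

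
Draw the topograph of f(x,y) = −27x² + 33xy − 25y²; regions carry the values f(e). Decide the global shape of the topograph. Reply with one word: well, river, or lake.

D = b²−4ac = 33² − 4·(-27)·(-25) = -1611
D < 0 ⇒ definite ⇒ every region one sign ⇒ single well

well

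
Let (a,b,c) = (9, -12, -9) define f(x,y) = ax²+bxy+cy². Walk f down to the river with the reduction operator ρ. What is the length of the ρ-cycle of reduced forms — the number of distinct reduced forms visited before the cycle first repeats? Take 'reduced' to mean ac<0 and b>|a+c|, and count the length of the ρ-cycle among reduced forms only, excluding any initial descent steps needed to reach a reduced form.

D = 468, ⌊√D⌋ = 21
descent: ρ → (-9,12,9)  [lands on river]
river: ρ → (9,6,-12)
river: ρ → (-12,18,3)
river: ρ → (3,18,-12)
river: ρ → (-12,6,9)
river: ρ → (9,12,-9)
river: ρ → (-9,6,12)
river: ρ → (12,18,-3)
river: ρ → (-3,18,12)
river: ρ → (12,6,-9)
ρ-cycle length = 10 (tail of 1 descent step not counted)

10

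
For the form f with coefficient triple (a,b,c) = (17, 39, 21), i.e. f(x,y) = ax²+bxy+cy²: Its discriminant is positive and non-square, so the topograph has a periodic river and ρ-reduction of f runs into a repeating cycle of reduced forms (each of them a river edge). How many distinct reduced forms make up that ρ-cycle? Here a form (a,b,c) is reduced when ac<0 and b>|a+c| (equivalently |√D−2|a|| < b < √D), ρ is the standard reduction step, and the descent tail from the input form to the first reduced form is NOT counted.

D = 93, ⌊√D⌋ = 9
descent: ρ → (21,3,-1)
descent: ρ → (-1,9,3)  [lands on river]
river: ρ → (3,9,-1)
ρ-cycle length = 2 (tail of 2 descent steps not counted)

2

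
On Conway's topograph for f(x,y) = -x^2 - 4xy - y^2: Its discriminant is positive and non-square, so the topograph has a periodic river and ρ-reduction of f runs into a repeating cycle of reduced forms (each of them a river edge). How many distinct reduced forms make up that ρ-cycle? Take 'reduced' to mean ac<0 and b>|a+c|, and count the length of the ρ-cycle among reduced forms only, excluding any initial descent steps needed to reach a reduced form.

D = 12, ⌊√D⌋ = 3
descent: ρ → (-1,2,2)  [lands on river]
river: ρ → (2,2,-1)
ρ-cycle length = 2 (tail of 1 descent step not counted)

2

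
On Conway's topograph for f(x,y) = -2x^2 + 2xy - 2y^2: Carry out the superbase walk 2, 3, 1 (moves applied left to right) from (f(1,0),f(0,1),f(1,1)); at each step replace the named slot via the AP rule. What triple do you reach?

start (-2,-2,-2) = (f(1,0),f(0,1),f(1,1))
replace slot 2: 2·((-2)+(-2)) − (-2) = -6 → (-2,-6,-2)
replace slot 3: 2·((-2)+(-6)) − (-2) = -14 → (-2,-6,-14)
replace slot 1: 2·((-6)+(-14)) − (-2) = -38 → (-38,-6,-14)

-38,-6,-14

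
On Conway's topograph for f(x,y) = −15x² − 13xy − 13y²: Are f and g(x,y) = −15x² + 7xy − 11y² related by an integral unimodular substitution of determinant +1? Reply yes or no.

D₁ = -611, D₂ = -611
f is negative-definite; reduce −f:
−f: flip: (15,13,13)→(13,-13,15)
−f: translate: b→13 (≡-13 mod 26), so (13,-13,15)→(13,13,15)
−f: reduced (well bottom): (13,13,15) with a≤c, −a<b≤a
flip sign back: reduced form of f is (-13,-13,-15)
g is negative-definite; reduce −g:
−g: flip: (15,-7,11)→(11,7,15)
−g: reduced (well bottom): (11,7,15) with a≤c, −a<b≤a
flip sign back: reduced form of g is (-11,-7,-15)
reduced forms (-13, -13, -15) vs (-11, -7, -15) ⇒ inequivalent

no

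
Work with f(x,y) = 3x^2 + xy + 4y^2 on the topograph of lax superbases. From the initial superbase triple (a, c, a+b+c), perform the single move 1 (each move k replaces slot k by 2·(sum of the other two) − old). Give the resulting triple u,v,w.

start (3,4,8) = (f(1,0),f(0,1),f(1,1))
replace slot 1: 2·(4+8) − 3 = 21 → (21,4,8)

21,4,8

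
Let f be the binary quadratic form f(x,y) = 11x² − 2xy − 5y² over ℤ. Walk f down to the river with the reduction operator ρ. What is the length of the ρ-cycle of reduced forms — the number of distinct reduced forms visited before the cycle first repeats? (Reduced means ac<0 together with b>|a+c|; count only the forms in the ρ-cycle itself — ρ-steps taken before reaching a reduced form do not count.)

D = 224, ⌊√D⌋ = 14
descent: ρ → (-5,12,4)  [lands on river]
river: ρ → (4,12,-5)
river: ρ → (-5,8,8)
river: ρ → (8,8,-5)
ρ-cycle length = 4 (tail of 1 descent step not counted)

4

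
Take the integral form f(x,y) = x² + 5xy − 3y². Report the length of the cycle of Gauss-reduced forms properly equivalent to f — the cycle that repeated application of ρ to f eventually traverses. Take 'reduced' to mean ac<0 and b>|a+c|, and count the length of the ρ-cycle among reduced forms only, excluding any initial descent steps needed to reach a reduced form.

D = 37, ⌊√D⌋ = 6
river: ρ → (-3,1,3)
river: ρ → (3,5,-1)
river: ρ → (-1,5,3)
river: ρ → (3,1,-3)
river: ρ → (-3,5,1)
river: ρ → (1,5,-3)
ρ-cycle length = 6 (tail of 0 descent steps not counted)

6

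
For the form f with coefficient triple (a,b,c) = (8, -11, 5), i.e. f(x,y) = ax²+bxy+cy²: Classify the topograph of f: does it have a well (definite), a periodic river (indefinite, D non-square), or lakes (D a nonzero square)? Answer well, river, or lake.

D = b²−4ac = (-11)² − 4·8·5 = -39
D < 0 ⇒ definite ⇒ every region one sign ⇒ single well

well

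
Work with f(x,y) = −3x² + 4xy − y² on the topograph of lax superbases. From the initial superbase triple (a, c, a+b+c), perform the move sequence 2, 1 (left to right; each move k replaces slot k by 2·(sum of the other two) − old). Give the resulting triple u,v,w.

start (-3,-1,0) = (f(1,0),f(0,1),f(1,1))
replace slot 2: 2·((-3)+0) − (-1) = -5 → (-3,-5,0)
replace slot 1: 2·((-5)+0) − (-3) = -7 → (-7,-5,0)

-7,-5,0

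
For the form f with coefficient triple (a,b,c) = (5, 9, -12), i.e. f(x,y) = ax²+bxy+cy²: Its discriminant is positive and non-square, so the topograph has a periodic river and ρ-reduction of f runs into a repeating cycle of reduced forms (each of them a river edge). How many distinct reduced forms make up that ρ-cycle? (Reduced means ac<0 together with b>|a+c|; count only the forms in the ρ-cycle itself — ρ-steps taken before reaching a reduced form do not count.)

D = 321, ⌊√D⌋ = 17
river: ρ → (-12,15,2)
river: ρ → (2,17,-4)
river: ρ → (-4,15,6)
river: ρ → (6,9,-10)
river: ρ → (-10,11,5)
river: ρ → (5,9,-12)
ρ-cycle length = 6 (tail of 0 descent steps not counted)

6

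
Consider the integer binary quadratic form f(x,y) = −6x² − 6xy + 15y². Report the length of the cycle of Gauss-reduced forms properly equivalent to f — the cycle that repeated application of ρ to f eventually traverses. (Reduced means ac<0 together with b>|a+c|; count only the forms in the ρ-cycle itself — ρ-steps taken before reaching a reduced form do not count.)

D = 396, ⌊√D⌋ = 19
descent: ρ → (15,6,-6)
descent: ρ → (-6,18,3)  [lands on river]
river: ρ → (3,18,-6)
ρ-cycle length = 2 (tail of 2 descent steps not counted)

2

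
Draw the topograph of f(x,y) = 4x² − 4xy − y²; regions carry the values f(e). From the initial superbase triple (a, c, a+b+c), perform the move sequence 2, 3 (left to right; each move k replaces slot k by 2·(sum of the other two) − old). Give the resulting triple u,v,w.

start (4,-1,-1) = (f(1,0),f(0,1),f(1,1))
replace slot 2: 2·(4+(-1)) − (-1) = 7 → (4,7,-1)
replace slot 3: 2·(4+7) − (-1) = 23 → (4,7,23)

4,7,23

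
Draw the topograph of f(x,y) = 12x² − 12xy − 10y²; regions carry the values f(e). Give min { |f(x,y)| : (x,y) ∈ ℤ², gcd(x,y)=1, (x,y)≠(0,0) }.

descent: ρ → (-10,12,12)  [lands on river]
river: ρ → (12,12,-10)
river: ρ → (-10,8,14)
river: ρ → (14,20,-4)
river: ρ → (-4,20,14)
river: ρ → (14,8,-10)
closes: descent 1, river 6
min |a| on river = 4

4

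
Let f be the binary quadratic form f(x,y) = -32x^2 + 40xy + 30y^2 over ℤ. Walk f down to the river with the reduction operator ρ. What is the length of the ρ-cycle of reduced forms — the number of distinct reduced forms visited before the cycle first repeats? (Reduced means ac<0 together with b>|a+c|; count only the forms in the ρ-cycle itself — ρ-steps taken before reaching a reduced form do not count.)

D = 5440, ⌊√D⌋ = 73
river: ρ → (30,20,-42)
river: ρ → (-42,64,8)
river: ρ → (8,64,-42)
river: ρ → (-42,20,30)
river: ρ → (30,40,-32)
river: ρ → (-32,24,38)
river: ρ → (38,52,-18)
river: ρ → (-18,56,32)
river: ρ → (32,72,-2)
river: ρ → (-2,72,32)
river: ρ → (32,56,-18)
river: ρ → (-18,52,38)
river: ρ → (38,24,-32)
river: ρ → (-32,40,30)
ρ-cycle length = 14 (tail of 0 descent steps not counted)

14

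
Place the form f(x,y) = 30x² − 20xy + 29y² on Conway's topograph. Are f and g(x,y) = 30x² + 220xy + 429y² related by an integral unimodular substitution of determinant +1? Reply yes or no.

D₁ = -3080, D₂ = -3080
f: flip: (30,-20,29)→(29,20,30)
f: reduced (well bottom): (29,20,30) with a≤c, −a<b≤a
g: translate: b→-20 (≡220 mod 60), so (30,220,429)→(30,-20,29)
g: flip: (30,-20,29)→(29,20,30)
g: reduced (well bottom): (29,20,30) with a≤c, −a<b≤a
reduced forms (29, 20, 30) vs (29, 20, 30) ⇒ equivalent

yes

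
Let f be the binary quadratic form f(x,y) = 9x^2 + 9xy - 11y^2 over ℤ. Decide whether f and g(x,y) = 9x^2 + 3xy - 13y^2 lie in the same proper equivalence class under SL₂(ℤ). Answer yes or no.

D₁ = 477, D₂ = 477
river cycle of f (length 8): (-11, 13, 7), (7, 15, -9), (-9, 21, 1), (1, 21, -9), (-9, 15, 7), (7, 13, -11), (-11, 9, 9), (9, 9, -11)
river cycle of g (length 8): (9, 21, -1), (-1, 21, 9), (9, 15, -7), (-7, 13, 11), (11, 9, -9), (-9, 9, 11), (11, 13, -7), (-7, 15, 9)
cycles differ ⇒ inequivalent

no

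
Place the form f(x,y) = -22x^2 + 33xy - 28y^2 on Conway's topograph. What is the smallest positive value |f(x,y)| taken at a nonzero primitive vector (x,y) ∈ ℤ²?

translate: b→11 (≡-33 mod 44), so (22,-33,28)→(22,11,17)
flip: (22,11,17)→(17,-11,22)
reduced (well bottom): (17,-11,22) with a≤c, −a<b≤a
well minimum |f| = |-17| = 17 (negative-definite)

17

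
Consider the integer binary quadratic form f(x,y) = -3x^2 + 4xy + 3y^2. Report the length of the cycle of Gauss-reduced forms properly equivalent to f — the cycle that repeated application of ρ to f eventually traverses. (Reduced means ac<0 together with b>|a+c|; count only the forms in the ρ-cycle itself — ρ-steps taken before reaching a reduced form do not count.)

D = 52, ⌊√D⌋ = 7
river: ρ → (3,2,-4)
river: ρ → (-4,6,1)
river: ρ → (1,6,-4)
river: ρ → (-4,2,3)
river: ρ → (3,4,-3)
river: ρ → (-3,2,4)
river: ρ → (4,6,-1)
river: ρ → (-1,6,4)
river: ρ → (4,2,-3)
river: ρ → (-3,4,3)
ρ-cycle length = 10 (tail of 0 descent steps not counted)

10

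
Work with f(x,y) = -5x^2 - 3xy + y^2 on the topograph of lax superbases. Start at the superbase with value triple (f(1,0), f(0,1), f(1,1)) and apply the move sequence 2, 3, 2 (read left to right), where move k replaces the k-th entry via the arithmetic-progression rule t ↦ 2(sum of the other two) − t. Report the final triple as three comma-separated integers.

start (-5,1,-7) = (f(1,0),f(0,1),f(1,1))
replace slot 2: 2·((-5)+(-7)) − 1 = -25 → (-5,-25,-7)
replace slot 3: 2·((-5)+(-25)) − (-7) = -53 → (-5,-25,-53)
replace slot 2: 2·((-5)+(-53)) − (-25) = -91 → (-5,-91,-53)

-5,-91,-53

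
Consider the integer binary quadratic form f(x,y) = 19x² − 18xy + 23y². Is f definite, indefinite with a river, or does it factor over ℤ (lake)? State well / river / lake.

D = b²−4ac = (-18)² − 4·19·23 = -1424
D < 0 ⇒ definite ⇒ every region one sign ⇒ single well

well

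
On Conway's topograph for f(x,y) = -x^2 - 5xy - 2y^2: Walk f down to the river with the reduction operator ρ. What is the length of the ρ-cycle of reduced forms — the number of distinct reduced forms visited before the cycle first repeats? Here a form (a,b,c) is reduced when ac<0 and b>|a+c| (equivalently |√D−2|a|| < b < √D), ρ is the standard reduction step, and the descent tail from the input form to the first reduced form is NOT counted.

D = 17, ⌊√D⌋ = 4
descent: ρ → (-2,1,2)  [lands on river]
river: ρ → (2,3,-1)
river: ρ → (-1,3,2)
river: ρ → (2,1,-2)
river: ρ → (-2,3,1)
river: ρ → (1,3,-2)
ρ-cycle length = 6 (tail of 1 descent step not counted)

6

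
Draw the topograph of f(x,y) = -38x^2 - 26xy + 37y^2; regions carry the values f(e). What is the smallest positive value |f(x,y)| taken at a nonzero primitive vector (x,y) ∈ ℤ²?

descent: ρ → (37,26,-38)  [lands on river]
river: ρ → (-38,50,25)
river: ρ → (25,50,-38)
river: ρ → (-38,26,37)
river: ρ → (37,48,-27)
river: ρ → (-27,60,25)
river: ρ → (25,40,-47)
river: ρ → (-47,54,18)
river: ρ → (18,54,-47)
river: ρ → (-47,40,25)
river: ρ → (25,60,-27)
river: ρ → (-27,48,37)
closes: descent 1, river 12
min |a| on river = 18

18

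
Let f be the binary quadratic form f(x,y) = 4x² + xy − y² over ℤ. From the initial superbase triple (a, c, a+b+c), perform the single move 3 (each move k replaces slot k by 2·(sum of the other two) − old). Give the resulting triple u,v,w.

start (4,-1,4) = (f(1,0),f(0,1),f(1,1))
replace slot 3: 2·(4+(-1)) − 4 = 2 → (4,-1,2)

4,-1,2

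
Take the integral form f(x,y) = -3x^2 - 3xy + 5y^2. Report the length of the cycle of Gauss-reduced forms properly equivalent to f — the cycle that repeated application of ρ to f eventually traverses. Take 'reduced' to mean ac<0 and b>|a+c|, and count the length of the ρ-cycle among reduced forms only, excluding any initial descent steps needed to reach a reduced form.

D = 69, ⌊√D⌋ = 8
descent: ρ → (5,3,-3)  [lands on river]
river: ρ → (-3,3,5)
river: ρ → (5,7,-1)
river: ρ → (-1,7,5)
ρ-cycle length = 4 (tail of 1 descent step not counted)

4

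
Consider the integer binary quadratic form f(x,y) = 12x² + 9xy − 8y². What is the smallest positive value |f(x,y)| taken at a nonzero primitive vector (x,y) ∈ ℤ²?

river: ρ → (-8,7,13)
river: ρ → (13,19,-2)
river: ρ → (-2,21,3)
river: ρ → (3,21,-2)
river: ρ → (-2,19,13)
river: ρ → (13,7,-8)
river: ρ → (-8,9,12)
river: ρ → (12,15,-5)
river: ρ → (-5,15,12)
river: ρ → (12,9,-8)
closes: descent 0, river 10
min |a| on river = 2

2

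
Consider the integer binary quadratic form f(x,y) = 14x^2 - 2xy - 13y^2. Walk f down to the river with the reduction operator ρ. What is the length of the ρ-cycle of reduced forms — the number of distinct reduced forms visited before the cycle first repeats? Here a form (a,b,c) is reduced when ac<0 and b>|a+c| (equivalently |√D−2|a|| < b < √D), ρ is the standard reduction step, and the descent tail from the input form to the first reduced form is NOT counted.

D = 732, ⌊√D⌋ = 27
descent: ρ → (-13,2,14)  [lands on river]
river: ρ → (14,26,-1)
river: ρ → (-1,26,14)
river: ρ → (14,2,-13)
river: ρ → (-13,24,3)
river: ρ → (3,24,-13)
ρ-cycle length = 6 (tail of 1 descent step not counted)

6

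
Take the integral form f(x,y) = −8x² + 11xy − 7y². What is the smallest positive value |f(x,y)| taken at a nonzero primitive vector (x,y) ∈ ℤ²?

translate: b→5 (≡-11 mod 16), so (8,-11,7)→(8,5,4)
flip: (8,5,4)→(4,-5,8)
translate: b→3 (≡-5 mod 8), so (4,-5,8)→(4,3,7)
reduced (well bottom): (4,3,7) with a≤c, −a<b≤a
well minimum |f| = |-4| = 4 (negative-definite)

4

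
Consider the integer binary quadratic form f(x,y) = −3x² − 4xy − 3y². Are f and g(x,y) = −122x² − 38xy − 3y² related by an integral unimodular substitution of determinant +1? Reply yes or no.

D₁ = -20, D₂ = -20
f is negative-definite; reduce −f:
−f: translate: b→-2 (≡4 mod 6), so (3,4,3)→(3,-2,2)
−f: flip: (3,-2,2)→(2,2,3)
−f: reduced (well bottom): (2,2,3) with a≤c, −a<b≤a
flip sign back: reduced form of f is (-2,-2,-3)
g is negative-definite; reduce −g:
−g: flip: (122,38,3)→(3,-38,122)
−g: translate: b→-2 (≡-38 mod 6), so (3,-38,122)→(3,-2,2)
−g: flip: (3,-2,2)→(2,2,3)
−g: reduced (well bottom): (2,2,3) with a≤c, −a<b≤a
flip sign back: reduced form of g is (-2,-2,-3)
reduced forms (-2, -2, -3) vs (-2, -2, -3) ⇒ equivalent

yes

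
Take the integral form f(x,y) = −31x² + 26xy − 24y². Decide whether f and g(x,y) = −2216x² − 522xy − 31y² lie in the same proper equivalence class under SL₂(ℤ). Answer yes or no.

D₁ = -2300, D₂ = -2300
f is negative-definite; reduce −f:
−f: flip: (31,-26,24)→(24,26,31)
−f: translate: b→-22 (≡26 mod 48), so (24,26,31)→(24,-22,29)
−f: reduced (well bottom): (24,-22,29) with a≤c, −a<b≤a
flip sign back: reduced form of f is (-24,22,-29)
g is negative-definite; reduce −g:
−g: flip: (2216,522,31)→(31,-522,2216)
−g: translate: b→-26 (≡-522 mod 62), so (31,-522,2216)→(31,-26,24)
−g: flip: (31,-26,24)→(24,26,31)
−g: translate: b→-22 (≡26 mod 48), so (24,26,31)→(24,-22,29)
−g: reduced (well bottom): (24,-22,29) with a≤c, −a<b≤a
flip sign back: reduced form of g is (-24,22,-29)
reduced forms (-24, 22, -29) vs (-24, 22, -29) ⇒ equivalent

yes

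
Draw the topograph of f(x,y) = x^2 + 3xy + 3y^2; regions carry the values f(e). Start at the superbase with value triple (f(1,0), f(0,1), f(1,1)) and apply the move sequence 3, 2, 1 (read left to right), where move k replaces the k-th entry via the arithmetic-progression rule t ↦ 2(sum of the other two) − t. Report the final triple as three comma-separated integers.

start (1,3,7) = (f(1,0),f(0,1),f(1,1))
replace slot 3: 2·(1+3) − 7 = 1 → (1,3,1)
replace slot 2: 2·(1+1) − 3 = 1 → (1,1,1)
replace slot 1: 2·(1+1) − 1 = 3 → (3,1,1)

3,1,1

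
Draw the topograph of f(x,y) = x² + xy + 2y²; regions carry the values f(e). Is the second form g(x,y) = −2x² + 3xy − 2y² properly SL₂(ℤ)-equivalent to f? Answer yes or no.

D₁ = -7, D₂ = -7
f: reduced (well bottom): (1,1,2) with a≤c, −a<b≤a
g is negative-definite; reduce −g:
−g: translate: b→1 (≡-3 mod 4), so (2,-3,2)→(2,1,1)
−g: flip: (2,1,1)→(1,-1,2)
−g: translate: b→1 (≡-1 mod 2), so (1,-1,2)→(1,1,2)
−g: reduced (well bottom): (1,1,2) with a≤c, −a<b≤a
flip sign back: reduced form of g is (-1,-1,-2)
reduced forms (1, 1, 2) vs (-1, -1, -2) ⇒ inequivalent

no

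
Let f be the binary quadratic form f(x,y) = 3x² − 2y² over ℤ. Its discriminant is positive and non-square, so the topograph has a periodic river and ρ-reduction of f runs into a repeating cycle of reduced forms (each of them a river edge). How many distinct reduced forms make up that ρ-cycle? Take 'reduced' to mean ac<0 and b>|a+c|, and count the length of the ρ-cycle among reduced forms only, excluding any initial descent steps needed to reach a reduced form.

D = 24, ⌊√D⌋ = 4
descent: ρ → (-2,4,1)  [lands on river]
river: ρ → (1,4,-2)
ρ-cycle length = 2 (tail of 1 descent step not counted)

2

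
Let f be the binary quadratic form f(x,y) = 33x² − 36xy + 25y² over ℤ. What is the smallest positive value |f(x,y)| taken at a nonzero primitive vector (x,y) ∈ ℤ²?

translate: b→30 (≡-36 mod 66), so (33,-36,25)→(33,30,22)
flip: (33,30,22)→(22,-30,33)
translate: b→14 (≡-30 mod 44), so (22,-30,33)→(22,14,25)
reduced (well bottom): (22,14,25) with a≤c, −a<b≤a
well minimum = a = 22

22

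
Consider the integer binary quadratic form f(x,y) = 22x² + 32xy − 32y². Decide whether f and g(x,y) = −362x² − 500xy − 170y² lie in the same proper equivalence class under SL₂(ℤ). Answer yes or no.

D₁ = 3840, D₂ = 3840
river cycle of f (length 4): (-32, 32, 22), (22, 56, -8), (-8, 56, 22), (22, 32, -32)
river cycle of g (length 4): (-32, 32, 22), (22, 56, -8), (-8, 56, 22), (22, 32, -32)
cycles coincide ⇒ equivalent

yes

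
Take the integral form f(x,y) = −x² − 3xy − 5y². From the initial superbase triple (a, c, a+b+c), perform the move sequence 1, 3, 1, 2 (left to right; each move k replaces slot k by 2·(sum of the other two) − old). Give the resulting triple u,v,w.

start (-1,-5,-9) = (f(1,0),f(0,1),f(1,1))
replace slot 1: 2·((-5)+(-9)) − (-1) = -27 → (-27,-5,-9)
replace slot 3: 2·((-27)+(-5)) − (-9) = -55 → (-27,-5,-55)
replace slot 1: 2·((-5)+(-55)) − (-27) = -93 → (-93,-5,-55)
replace slot 2: 2·((-93)+(-55)) − (-5) = -291 → (-93,-291,-55)

-93,-291,-55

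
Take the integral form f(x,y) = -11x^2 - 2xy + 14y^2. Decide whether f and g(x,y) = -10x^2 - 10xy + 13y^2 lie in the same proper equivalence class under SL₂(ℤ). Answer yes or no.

D₁ = 620, D₂ = 620
river cycle of f (length 4): (-11, 20, 5), (5, 20, -11), (-11, 24, 1), (1, 24, -11)
river cycle of g (length 8): (13, 10, -10), (-10, 10, 13), (13, 16, -7), (-7, 12, 17), (17, 22, -2), (-2, 22, 17), (17, 12, -7), (-7, 16, 13)
cycles differ ⇒ inequivalent

no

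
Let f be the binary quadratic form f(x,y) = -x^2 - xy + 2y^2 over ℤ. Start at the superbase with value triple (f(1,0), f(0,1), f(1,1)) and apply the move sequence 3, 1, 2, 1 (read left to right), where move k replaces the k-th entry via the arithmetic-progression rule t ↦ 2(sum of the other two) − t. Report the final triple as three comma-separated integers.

start (-1,2,0) = (f(1,0),f(0,1),f(1,1))
replace slot 3: 2·((-1)+2) − 0 = 2 → (-1,2,2)
replace slot 1: 2·(2+2) − (-1) = 9 → (9,2,2)
replace slot 2: 2·(9+2) − 2 = 20 → (9,20,2)
replace slot 1: 2·(20+2) − 9 = 35 → (35,20,2)

35,20,2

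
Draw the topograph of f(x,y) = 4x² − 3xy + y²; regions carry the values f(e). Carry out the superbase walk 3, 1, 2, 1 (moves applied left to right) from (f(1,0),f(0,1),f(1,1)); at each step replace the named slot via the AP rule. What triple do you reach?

start (4,1,2) = (f(1,0),f(0,1),f(1,1))
replace slot 3: 2·(4+1) − 2 = 8 → (4,1,8)
replace slot 1: 2·(1+8) − 4 = 14 → (14,1,8)
replace slot 2: 2·(14+8) − 1 = 43 → (14,43,8)
replace slot 1: 2·(43+8) − 14 = 88 → (88,43,8)

88,43,8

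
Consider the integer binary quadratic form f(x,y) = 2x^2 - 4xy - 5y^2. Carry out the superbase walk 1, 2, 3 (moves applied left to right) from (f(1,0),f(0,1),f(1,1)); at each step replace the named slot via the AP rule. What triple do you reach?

start (2,-5,-7) = (f(1,0),f(0,1),f(1,1))
replace slot 1: 2·((-5)+(-7)) − 2 = -26 → (-26,-5,-7)
replace slot 2: 2·((-26)+(-7)) − (-5) = -61 → (-26,-61,-7)
replace slot 3: 2·((-26)+(-61)) − (-7) = -167 → (-26,-61,-167)

-26,-61,-167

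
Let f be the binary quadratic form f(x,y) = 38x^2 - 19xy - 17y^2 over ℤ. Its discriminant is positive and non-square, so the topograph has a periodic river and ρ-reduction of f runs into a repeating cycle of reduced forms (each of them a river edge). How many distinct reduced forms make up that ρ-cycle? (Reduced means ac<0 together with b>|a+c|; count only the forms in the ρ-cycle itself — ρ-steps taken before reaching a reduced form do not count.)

D = 2945, ⌊√D⌋ = 54
descent: ρ → (-17,53,2)  [lands on river]
river: ρ → (2,51,-43)
river: ρ → (-43,35,10)
river: ρ → (10,45,-23)
river: ρ → (-23,47,8)
river: ρ → (8,49,-17)
ρ-cycle length = 6 (tail of 1 descent step not counted)

6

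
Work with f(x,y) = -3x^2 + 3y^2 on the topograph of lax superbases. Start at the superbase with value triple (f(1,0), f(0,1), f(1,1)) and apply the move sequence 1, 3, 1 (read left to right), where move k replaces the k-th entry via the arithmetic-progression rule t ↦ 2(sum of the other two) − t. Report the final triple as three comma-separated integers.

start (-3,3,0) = (f(1,0),f(0,1),f(1,1))
replace slot 1: 2·(3+0) − (-3) = 9 → (9,3,0)
replace slot 3: 2·(9+3) − 0 = 24 → (9,3,24)
replace slot 1: 2·(3+24) − 9 = 45 → (45,3,24)

45,3,24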